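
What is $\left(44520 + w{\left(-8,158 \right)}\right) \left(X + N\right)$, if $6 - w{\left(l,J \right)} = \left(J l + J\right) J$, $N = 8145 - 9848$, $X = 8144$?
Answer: $1412343834$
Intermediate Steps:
$N = -1703$ ($N = 8145 - 9848 = -1703$)
$w{\left(l,J \right)} = 6 - J \left(J + J l\right)$ ($w{\left(l,J \right)} = 6 - \left(J l + J\right) J = 6 - \left(J + J l\right) J = 6 - J \left(J + J l\right)$)
$\left(44520 + w{\left(-8,158 \right)}\right) \left(X + N\right) = \left(44520 - \left(24958 - 199712\right)\right) \left(8144 - 1703\right) = \left(44520 - \left(24958 - 199712\right)\right) 6441 = \left(44520 + \left(6 - 24964 + 199712\right)\right) 6441 = \left(44520 + 174754\right) 6441 = 219274 \cdot 6441 = 1412343834$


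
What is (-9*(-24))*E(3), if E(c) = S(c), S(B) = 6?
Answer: 1296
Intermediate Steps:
E(c) = 6
(-9*(-24))*E(3) = -9*(-24)*6 = 216*6 = 1296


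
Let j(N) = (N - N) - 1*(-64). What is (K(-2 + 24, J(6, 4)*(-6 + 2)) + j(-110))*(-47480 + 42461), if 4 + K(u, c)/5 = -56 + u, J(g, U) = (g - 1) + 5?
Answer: 632394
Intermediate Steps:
J(g, U) = 4 + g (J(g, U) = (-1 + g) + 5 = 4 + g)
j(N) = 64 (j(N) = 0 + 64 = 64)
K(u, c) = -300 + 5*u (K(u, c) = -20 + 5*(-56 + u) = -20 + (-280 + 5*u) = -300 + 5*u)
(K(-2 + 24, J(6, 4)*(-6 + 2)) + j(-110))*(-47480 + 42461) = ((-300 + 5*(-2 + 24)) + 64)*(-47480 + 42461) = ((-300 + 5*22) + 64)*(-5019) = ((-300 + 110) + 64)*(-5019) = (-190 + 64)*(-5019) = -126*(-5019) = 632394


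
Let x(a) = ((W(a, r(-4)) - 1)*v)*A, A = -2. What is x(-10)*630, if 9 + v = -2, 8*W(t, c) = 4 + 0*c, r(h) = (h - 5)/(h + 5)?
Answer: -6930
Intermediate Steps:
r(h) = (-5 + h)/(5 + h)
W(t, c) = 1/2 (W(t, c) = (4 + 0*c)/8 = (4 + 0)/8 = (1/8)*4 = 1/2)
v = -11 (v = -9 - 2 = -11)
x(a) = -11 (x(a) = ((1/2 - 1)*(-11))*(-2) = -1/2*(-11)*(-2) = (11/2)*(-2) = -11)
x(-10)*630 = -11*630 = -6930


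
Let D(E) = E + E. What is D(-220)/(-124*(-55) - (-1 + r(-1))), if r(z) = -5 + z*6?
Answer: -55/854 ≈ -0.064403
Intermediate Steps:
r(z) = -5 + 6*z
D(E) = 2*E
D(-220)/(-124*(-55) - (-1 + r(-1))) = (2*(-220))/(-124*(-55) - (-1 + (-5 + 6*(-1)))) = -440/(6820 - (-1 + (-5 - 6))) = -440/(6820 - (-1 - 11)) = -440/(6820 - 1*(-12)) = -440/(6820 + 12) = -440/6832 = -440*1/6832 = -55/854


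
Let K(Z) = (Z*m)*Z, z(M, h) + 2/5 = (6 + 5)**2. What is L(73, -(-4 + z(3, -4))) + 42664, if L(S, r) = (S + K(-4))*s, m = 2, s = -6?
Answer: 42034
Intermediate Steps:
z(M, h) = 603/5 (z(M, h) = -2/5 + (6 + 5)**2 = -2/5 + 11**2 = -2/5 + 121 = 603/5)
K(Z) = 2*Z**2 (K(Z) = (Z*2)*Z = (2*Z)*Z = 2*Z**2)
L(S, r) = -192 - 6*S (L(S, r) = (S + 2*(-4)**2)*(-6) = (S + 2*16)*(-6) = (S + 32)*(-6) = (32 + S)*(-6) = -192 - 6*S)
L(73, -(-4 + z(3, -4))) + 42664 = (-192 - 6*73) + 42664 = (-192 - 438) + 42664 = -630 + 42664 = 42034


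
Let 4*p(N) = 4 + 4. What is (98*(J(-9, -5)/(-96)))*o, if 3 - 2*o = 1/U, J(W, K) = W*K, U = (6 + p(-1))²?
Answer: -140385/2048 ≈ -68.547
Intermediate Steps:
p(N) = 2 (p(N) = (4 + 4)/4 = (¼)*8 = 2)
U = 64 (U = (6 + 2)² = 8² = 64)
J(W, K) = K*W
o = 191/128 (o = 3/2 - ½/64 = 3/2 - ½*1/64 = 3/2 - 1/128 = 191/128 ≈ 1.4922)
(98*(J(-9, -5)/(-96)))*o = (98*(-5*(-9)/(-96)))*(191/128) = (98*(45*(-1/96)))*(191/128) = (98*(-15/32))*(191/128) = -735/16*191/128 = -140385/2048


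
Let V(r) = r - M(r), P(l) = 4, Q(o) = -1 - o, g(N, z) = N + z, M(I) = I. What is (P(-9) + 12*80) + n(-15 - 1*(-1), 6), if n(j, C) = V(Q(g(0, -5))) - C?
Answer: 958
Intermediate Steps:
V(r) = 0 (V(r) = r - r = 0)
n(j, C) = -C (n(j, C) = 0 - C = -C)
(P(-9) + 12*80) + n(-15 - 1*(-1), 6) = (4 + 12*80) - 1*6 = (4 + 960) - 6 = 964 - 6 = 958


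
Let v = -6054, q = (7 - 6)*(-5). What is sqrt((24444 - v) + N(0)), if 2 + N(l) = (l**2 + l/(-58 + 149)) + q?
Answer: sqrt(30491) ≈ 174.62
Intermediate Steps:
q = -5 (q = 1*(-5) = -5)
N(l) = -7 + l**2 + l/91 (N(l) = -2 + ((l**2 + l/(-58 + 149)) - 5) = -2 + ((l**2 + l/91) - 5) = -2 + (-5 + l**2 + l/91) = -7 + l**2 + l/91)
sqrt((24444 - v) + N(0)) = sqrt((24444 - 1*(-6054)) + (-7 + 0**2 + (1/91)*0)) = sqrt((24444 + 6054) + (-7 + 0 + 0)) = sqrt(30498 - 7) = sqrt(30491)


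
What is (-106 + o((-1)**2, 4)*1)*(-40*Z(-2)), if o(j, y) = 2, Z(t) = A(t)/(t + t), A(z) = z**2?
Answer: -4160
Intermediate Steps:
Z(t) = t/2 (Z(t) = t**2/(t + t) = t**2/((2*t)) = t**2*(1/(2*t)) = t/2)
(-106 + o((-1)**2, 4)*1)*(-40*Z(-2)) = (-106 + 2*1)*(-20*(-2)) = (-106 + 2)*(-40*(-1)) = -104*40 = -4160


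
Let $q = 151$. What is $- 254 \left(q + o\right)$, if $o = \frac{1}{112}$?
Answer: $- \frac{2147951}{56} \approx -38356.0$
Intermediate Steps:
$o = \frac{1}{112} \approx 0.0089286$
$- 254 \left(q + o\right) = - 254 \left(151 + \frac{1}{112}\right) = \left(-254\right) \frac{16913}{112} = - \frac{2147951}{56}$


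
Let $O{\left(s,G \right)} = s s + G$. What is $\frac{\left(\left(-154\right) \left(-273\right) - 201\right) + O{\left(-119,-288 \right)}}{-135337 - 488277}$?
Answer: $- \frac{27857}{311807} \approx -0.089341$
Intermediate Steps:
$O{\left(s,G \right)} = G + s^{2}$ ($O{\left(s,G \right)} = s^{2} + G = G + s^{2}$)
$\frac{\left(\left(-154\right) \left(-273\right) - 201\right) + O{\left(-119,-288 \right)}}{-135337 - 488277} = \frac{\left(\left(-154\right) \left(-273\right) - 201\right) - \left(288 - \left(-119\right)^{2}\right)}{-135337 - 488277} = \frac{\left(42042 - 201\right) + \left(-288 + 14161\right)}{-623614} = \left(41841 + 13873\right) \left(- \frac{1}{623614}\right) = 55714 \left(- \frac{1}{623614}\right) = - \frac{27857}{311807}$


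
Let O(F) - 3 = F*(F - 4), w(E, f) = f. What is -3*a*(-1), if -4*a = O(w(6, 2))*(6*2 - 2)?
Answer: 15/2 ≈ 7.5000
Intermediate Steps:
O(F) = 3 + F*(-4 + F) (O(F) = 3 + F*(F - 4) = 3 + F*(-4 + F))
a = 5/2 (a = -(3 + 2² - 4*2)*(6*2 - 2)/4 = -(3 + 4 - 8)*(12 - 2)/4 = -(-1)*10/4 = -¼*(-10) = 5/2 ≈ 2.5000)
-3*a*(-1) = -3*5/2*(-1) = -15/2*(-1) = 15/2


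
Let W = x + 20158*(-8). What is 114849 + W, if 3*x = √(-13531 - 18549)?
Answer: -46415 + 4*I*√2005/3 ≈ -46415.0 + 59.703*I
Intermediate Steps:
x = 4*I*√2005/3 (x = √(-13531 - 18549)/3 = √(-32080)/3 = (4*I*√2005)/3 = 4*I*√2005/3 ≈ 59.703*I)
W = -161264 + 4*I*√2005/3 (W = 4*I*√2005/3 + 20158*(-8) = 4*I*√2005/3 - 161264 = -161264 + 4*I*√2005/3 ≈ -1.6126e+5 + 59.703*I)
114849 + W = 114849 + (-161264 + 4*I*√2005/3) = -46415 + 4*I*√2005/3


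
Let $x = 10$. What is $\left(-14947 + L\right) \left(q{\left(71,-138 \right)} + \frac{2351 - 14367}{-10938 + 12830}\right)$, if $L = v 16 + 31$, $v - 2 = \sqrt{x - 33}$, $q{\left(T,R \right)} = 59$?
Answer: $- \frac{370656252}{473} + \frac{398448 i \sqrt{23}}{473} \approx -7.8363 \cdot 10^{5} + 4039.9 i$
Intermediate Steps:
$v = 2 + i \sqrt{23}$ ($v = 2 + \sqrt{10 - 33} = 2 + \sqrt{-23} = 2 + i \sqrt{23} \approx 2.0 + 4.7958 i$)
$L = 63 + 16 i \sqrt{23}$ ($L = \left(2 + i \sqrt{23}\right) 16 + 31 = \left(32 + 16 i \sqrt{23}\right) + 31 = 63 + 16 i \sqrt{23} \approx 63.0 + 76.733 i$)
$\left(-14947 + L\right) \left(q{\left(71,-138 \right)} + \frac{2351 - 14367}{-10938 + 12830}\right) = \left(-14947 + \left(63 + 16 i \sqrt{23}\right)\right) \left(59 + \frac{2351 - 14367}{-10938 + 12830}\right) = \left(-14884 + 16 i \sqrt{23}\right) \left(59 - \frac{12016}{1892}\right) = \left(-14884 + 16 i \sqrt{23}\right) \left(59 - \frac{3004}{473}\right) = \left(-14884 + 16 i \sqrt{23}\right) \frac{24903}{473} = - \frac{370656252}{473} + \frac{398448 i \sqrt{23}}{473}$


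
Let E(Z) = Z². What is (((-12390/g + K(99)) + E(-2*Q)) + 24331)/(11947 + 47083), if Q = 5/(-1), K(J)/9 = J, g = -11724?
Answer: 49481253/115344620 ≈ 0.42899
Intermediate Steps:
K(J) = 9*J
Q = -5 (Q = 5*(-1) = -5)
(((-12390/g + K(99)) + E(-2*Q)) + 24331)/(11947 + 47083) = (((-12390/(-11724) + 9*99) + (-2*(-5))²) + 24331)/(11947 + 47083) = (((-12390*(-1/11724) + 891) + 10²) + 24331)/59030 = (((2065/1954 + 891) + 100) + 24331)*(1/59030) = ((1743079/1954 + 100) + 24331)*(1/59030) = (1938479/1954 + 24331)*(1/59030) = (49481253/1954)*(1/59030) = 49481253/115344620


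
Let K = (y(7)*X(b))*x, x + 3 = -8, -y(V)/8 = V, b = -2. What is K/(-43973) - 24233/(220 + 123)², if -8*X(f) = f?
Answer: -1083715655/5173379477 ≈ -0.20948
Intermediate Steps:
X(f) = -f/8
y(V) = -8*V
x = -11 (x = -3 - 8 = -11)
K = 154 (K = ((-8*7)*(-⅛*(-2)))*(-11) = -56*¼*(-11) = -14*(-11) = 154)
K/(-43973) - 24233/(220 + 123)² = 154/(-43973) - 24233/(220 + 123)² = 154*(-1/43973) - 24233/(343²) = -154/43973 - 24233/117649 = -1083715655/5173379477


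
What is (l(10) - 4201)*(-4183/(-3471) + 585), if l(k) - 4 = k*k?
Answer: -93665614/39 ≈ -2.4017e+6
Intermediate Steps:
l(k) = 4 + k**2 (l(k) = 4 + k*k = 4 + k**2)
(l(10) - 4201)*(-4183/(-3471) + 585) = ((4 + 10**2) - 4201)*(-4183/(-3471) + 585) = ((4 + 100) - 4201)*(-4183*(-1/3471) + 585) = (104 - 4201)*(47/39 + 585) = -4097*22862/39 = -93665614/39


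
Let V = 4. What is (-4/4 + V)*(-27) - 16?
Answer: -97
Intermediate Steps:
(-4/4 + V)*(-27) - 16 = (-4/4 + 4)*(-27) - 16 = (-2*1/2 + 4)*(-27) - 16 = (-1 + 4)*(-27) - 16 = 3*(-27) - 16 = -81 - 16 = -97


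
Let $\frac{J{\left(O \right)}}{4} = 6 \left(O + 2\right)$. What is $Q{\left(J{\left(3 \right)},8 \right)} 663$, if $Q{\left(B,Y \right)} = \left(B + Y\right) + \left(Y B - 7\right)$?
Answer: $716703$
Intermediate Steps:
$J{\left(O \right)} = 48 + 24 O$ ($J{\left(O \right)} = 4 \cdot 6 \left(O + 2\right) = 4 \cdot 6 \left(2 + O\right) = 4 \left(12 + 6 O\right) = 48 + 24 O$)
$Q{\left(B,Y \right)} = -7 + B + Y + B Y$ ($Q{\left(B,Y \right)} = \left(B + Y\right) + \left(B Y - 7\right) = \left(B + Y\right) + \left(-7 + B Y\right) = -7 + B + Y + B Y$)
$Q{\left(J{\left(3 \right)},8 \right)} 663 = \left(-7 + \left(48 + 24 \cdot 3\right) + 8 + \left(48 + 24 \cdot 3\right) 8\right) 663 = \left(-7 + \left(48 + 72\right) + 8 + \left(48 + 72\right) 8\right) 663 = \left(-7 + 120 + 8 + 120 \cdot 8\right) 663 = \left(-7 + 120 + 8 + 960\right) 663 = 1081 \cdot 663 = 716703$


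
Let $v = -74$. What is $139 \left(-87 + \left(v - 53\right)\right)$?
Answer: $-29746$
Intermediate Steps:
$139 \left(-87 + \left(v - 53\right)\right) = 139 \left(-87 - 127\right) = 139 \left(-214\right) = -29746$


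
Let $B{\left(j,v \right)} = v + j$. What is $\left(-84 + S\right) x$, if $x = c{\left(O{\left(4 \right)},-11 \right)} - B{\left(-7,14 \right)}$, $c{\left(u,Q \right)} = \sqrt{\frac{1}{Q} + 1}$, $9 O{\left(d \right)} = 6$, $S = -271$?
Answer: $2485 - \frac{355 \sqrt{110}}{11} \approx 2146.5$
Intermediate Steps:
$B{\left(j,v \right)} = j + v$
$O{\left(d \right)} = \frac{2}{3}$ ($O{\left(d \right)} = \frac{1}{9} \cdot 6 = \frac{2}{3}$)
$c{\left(u,Q \right)} = \sqrt{1 + \frac{1}{Q}}$
$x = -7 + \frac{\sqrt{110}}{11}$ ($x = \sqrt{\frac{1 - 11}{-11}} - \left(-7 + 14\right) = \sqrt{\left(- \frac{1}{11}\right) \left(-10\right)} - 7 = \sqrt{\frac{10}{11}} - 7 = \frac{\sqrt{110}}{11} - 7 = -7 + \frac{\sqrt{110}}{11} \approx -6.0465$)
$\left(-84 + S\right) x = \left(-84 - 271\right) \left(-7 + \frac{\sqrt{110}}{11}\right) = - 355 \left(-7 + \frac{\sqrt{110}}{11}\right) = 2485 - \frac{355 \sqrt{110}}{11}$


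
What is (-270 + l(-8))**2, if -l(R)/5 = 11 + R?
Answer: 81225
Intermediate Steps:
l(R) = -55 - 5*R (l(R) = -5*(11 + R) = -55 - 5*R)
(-270 + l(-8))**2 = (-270 + (-55 - 5*(-8)))**2 = (-270 + (-55 + 40))**2 = (-270 - 15)**2 = (-285)**2 = 81225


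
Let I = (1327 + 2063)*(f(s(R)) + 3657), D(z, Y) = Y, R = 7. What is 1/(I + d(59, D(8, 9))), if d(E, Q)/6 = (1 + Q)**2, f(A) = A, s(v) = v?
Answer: 1/12421560 ≈ 8.0505e-8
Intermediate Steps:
d(E, Q) = 6*(1 + Q)**2
I = 12420960 (I = (1327 + 2063)*(7 + 3657) = 3390*3664 = 12420960)
1/(I + d(59, D(8, 9))) = 1/(12420960 + 6*(1 + 9)**2) = 1/(12420960 + 6*10**2) = 1/(12420960 + 6*100) = 1/(12420960 + 600) = 1/12421560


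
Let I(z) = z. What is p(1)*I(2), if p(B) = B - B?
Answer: 0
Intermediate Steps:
p(B) = 0
p(1)*I(2) = 0*2 = 0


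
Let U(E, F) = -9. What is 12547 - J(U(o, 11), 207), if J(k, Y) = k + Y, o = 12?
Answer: 12349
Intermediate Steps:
J(k, Y) = Y + k
12547 - J(U(o, 11), 207) = 12547 - (207 - 9) = 12547 - 1*198 = 12547 - 198 = 12349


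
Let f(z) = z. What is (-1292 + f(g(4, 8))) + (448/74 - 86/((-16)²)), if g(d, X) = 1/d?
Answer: -6090647/4736 ≈ -1286.0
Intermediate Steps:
(-1292 + f(g(4, 8))) + (448/74 - 86/((-16)²)) = (-1292 + 1/4) + (448/74 - 86/((-16)²)) = (-1292 + ¼) + (448*(1/74) - 86/256) = -5167/4 + (224/37 - 86*1/256) = -5167/4 + (224/37 - 43/128) = -5167/4 + 27081/4736 = -6090647/4736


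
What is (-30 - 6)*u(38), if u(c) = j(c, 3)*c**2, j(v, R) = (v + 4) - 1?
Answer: -2131344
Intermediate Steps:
j(v, R) = 3 + v (j(v, R) = (4 + v) - 1 = 3 + v)
u(c) = c**2*(3 + c) (u(c) = (3 + c)*c**2 = c**2*(3 + c))
(-30 - 6)*u(38) = (-30 - 6)*(38**2*(3 + 38)) = -51984*41 = -36*59204 = -2131344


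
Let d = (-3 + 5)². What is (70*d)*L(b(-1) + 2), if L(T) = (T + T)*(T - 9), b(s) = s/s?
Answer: -10080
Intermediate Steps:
b(s) = 1
L(T) = 2*T*(-9 + T) (L(T) = (2*T)*(-9 + T) = 2*T*(-9 + T))
d = 4 (d = 2² = 4)
(70*d)*L(b(-1) + 2) = (70*4)*(2*(1 + 2)*(-9 + (1 + 2))) = 280*(2*3*(-9 + 3)) = 280*(2*3*(-6)) = 280*(-36) = -10080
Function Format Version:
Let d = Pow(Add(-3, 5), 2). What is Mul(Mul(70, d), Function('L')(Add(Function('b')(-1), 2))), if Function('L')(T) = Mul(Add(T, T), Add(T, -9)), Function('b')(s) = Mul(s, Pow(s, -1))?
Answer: -10080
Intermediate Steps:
Function('b')(s) = 1
Function('L')(T) = Mul(2, T, Add(-9, T)) (Function('L')(T) = Mul(Mul(2, T), Add(-9, T)) = Mul(2, T, Add(-9, T)))
d = 4 (d = Pow(2, 2) = 4)
Mul(Mul(70, d), Function('L')(Add(Function('b')(-1), 2))) = Mul(Mul(70, 4), Mul(2, Add(1, 2), Add(-9, Add(1, 2)))) = Mul(280, Mul(2, 3, Add(-9, 3))) = Mul(280, Mul(2, 3, -6)) = Mul(280, -36) = -10080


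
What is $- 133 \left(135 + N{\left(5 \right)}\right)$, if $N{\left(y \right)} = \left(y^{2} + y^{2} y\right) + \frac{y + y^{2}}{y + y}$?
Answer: $-38304$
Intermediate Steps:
$N{\left(y \right)} = y^{2} + y^{3} + \frac{y + y^{2}}{2 y}$ ($N{\left(y \right)} = \left(y^{2} + y^{3}\right) + \frac{y + y^{2}}{2 y} = y^{2} + y^{3} + \frac{y + y^{2}}{2 y}$)
$- 133 \left(135 + N{\left(5 \right)}\right) = - 133 \left(135 + \left(\frac{1}{2} + 5^{2} + 5^{3} + \frac{1}{2} \cdot 5\right)\right) = - 133 \left(135 + \left(\frac{1}{2} + 25 + 125 + \frac{5}{2}\right)\right) = - 133 \left(135 + 153\right) = \left(-133\right) 288 = -38304$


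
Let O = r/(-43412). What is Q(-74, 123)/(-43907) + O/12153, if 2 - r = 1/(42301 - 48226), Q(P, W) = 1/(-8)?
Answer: 780446132111/274501932979426200 ≈ 2.8431e-6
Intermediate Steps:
Q(P, W) = -⅛
r = 11851/5925 (r = 2 - 1/(42301 - 48226) = 2 - 1/(-5925) = 2 - 1*(-1/5925) = 2 + 1/5925 = 11851/5925 ≈ 2.0002)
O = -11851/257216100 (O = (11851/5925)/(-43412) = (11851/5925)*(-1/43412) = -11851/257216100 ≈ -4.6074e-5)
Q(-74, 123)/(-43907) + O/12153 = -⅛/(-43907) - 11851/257216100/12153 = -⅛*(-1/43907) - 11851/257216100*1/12153 = 1/351256 - 11851/3125947263300 = 780446132111/274501932979426200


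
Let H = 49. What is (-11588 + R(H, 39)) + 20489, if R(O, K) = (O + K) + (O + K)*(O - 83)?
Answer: 5997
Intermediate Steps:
R(O, K) = K + O + (-83 + O)*(K + O) (R(O, K) = (K + O) + (K + O)*(-83 + O) = (K + O) + (-83 + O)*(K + O) = K + O + (-83 + O)*(K + O))
(-11588 + R(H, 39)) + 20489 = (-11588 + (49**2 - 82*39 - 82*49 + 39*49)) + 20489 = (-11588 + (2401 - 3198 - 4018 + 1911)) + 20489 = (-11588 - 2904) + 20489 = -14492 + 20489 = 5997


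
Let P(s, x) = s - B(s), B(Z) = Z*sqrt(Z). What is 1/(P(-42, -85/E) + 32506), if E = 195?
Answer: 4058/131748173 - 21*I*sqrt(42)/526992692 ≈ 3.0801e-5 - 2.5825e-7*I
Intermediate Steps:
B(Z) = Z**(3/2)
P(s, x) = s - s**(3/2)
1/(P(-42, -85/E) + 32506) = 1/((-42 - (-42)**(3/2)) + 32506) = 1/((-42 - (-42)*I*sqrt(42)) + 32506) = 1/((-42 + 42*I*sqrt(42)) + 32506) = 1/(32464 + 42*I*sqrt(42))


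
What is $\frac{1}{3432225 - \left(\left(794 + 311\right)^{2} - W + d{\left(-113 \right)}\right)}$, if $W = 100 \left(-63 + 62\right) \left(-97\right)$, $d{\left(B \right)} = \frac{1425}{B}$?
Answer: $\frac{113}{250963125} \approx 4.5027 \cdot 10^{-7}$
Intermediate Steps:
$W = 9700$ ($W = 100 \left(-1\right) \left(-97\right) = \left(-100\right) \left(-97\right) = 9700$)
$\frac{1}{3432225 - \left(\left(794 + 311\right)^{2} - W + d{\left(-113 \right)}\right)} = \frac{1}{3432225 - \left(-9700 - \frac{1425}{113} + \left(794 + 311\right)^{2}\right)} = \frac{1}{3432225 + \left(9700 - \left(1425 \left(- \frac{1}{113}\right) + 1105^{2}\right)\right)} = \frac{1}{3432225 + \left(9700 - \left(- \frac{1425}{113} + 1221025\right)\right)} = \frac{1}{3432225 + \left(9700 - \frac{137974400}{113}\right)} = \frac{1}{3432225 - \frac{136878300}{113}} = \frac{1}{\frac{250963125}{113}} = \frac{113}{250963125}$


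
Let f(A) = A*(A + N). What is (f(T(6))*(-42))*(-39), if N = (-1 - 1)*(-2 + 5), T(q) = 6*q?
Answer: 1769040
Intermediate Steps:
N = -6 (N = -2*3 = -6)
f(A) = A*(-6 + A) (f(A) = A*(A - 6) = A*(-6 + A))
(f(T(6))*(-42))*(-39) = (((6*6)*(-6 + 6*6))*(-42))*(-39) = ((36*(-6 + 36))*(-42))*(-39) = ((36*30)*(-42))*(-39) = (1080*(-42))*(-39) = -45360*(-39) = 1769040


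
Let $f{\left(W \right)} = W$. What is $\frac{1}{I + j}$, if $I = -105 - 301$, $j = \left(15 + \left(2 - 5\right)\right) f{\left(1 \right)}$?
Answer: $- \frac{1}{394} \approx -0.0025381$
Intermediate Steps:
$j = 12$ ($j = \left(15 + \left(2 - 5\right)\right) 1 = \left(15 - 3\right) 1 = 12 \cdot 1 = 12$)
$I = -406$ ($I = -105 - 301 = -406$)
$\frac{1}{I + j} = \frac{1}{-406 + 12} = \frac{1}{-394} = - \frac{1}{394}$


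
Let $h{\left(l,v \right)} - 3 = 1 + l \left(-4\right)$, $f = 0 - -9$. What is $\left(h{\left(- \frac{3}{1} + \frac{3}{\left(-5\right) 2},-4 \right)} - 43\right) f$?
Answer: $- \frac{1161}{5} \approx -232.2$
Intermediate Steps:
$f = 9$ ($f = 0 + 9 = 9$)
$h{\left(l,v \right)} = 4 - 4 l$ ($h{\left(l,v \right)} = 3 + \left(1 + l \left(-4\right)\right) = 3 - \left(-1 + 4 l\right) = 4 - 4 l$)
$\left(h{\left(- \frac{3}{1} + \frac{3}{\left(-5\right) 2},-4 \right)} - 43\right) f = \left(\left(4 - 4 \left(- \frac{3}{1} + \frac{3}{\left(-5\right) 2}\right)\right) - 43\right) 9 = \left(\left(4 - 4 \left(\left(-3\right) 1 + \frac{3}{-10}\right)\right) - 43\right) 9 = \left(\left(4 - 4 \left(-3 + 3 \left(- \frac{1}{10}\right)\right)\right) - 43\right) 9 = \left(\left(4 - 4 \left(-3 - \frac{3}{10}\right)\right) - 43\right) 9 = \left(\left(4 - - \frac{66}{5}\right) - 43\right) 9 = \left(\left(4 + \frac{66}{5}\right) - 43\right) 9 = \left(\frac{86}{5} - 43\right) 9 = \left(- \frac{129}{5}\right) 9 = - \frac{1161}{5}$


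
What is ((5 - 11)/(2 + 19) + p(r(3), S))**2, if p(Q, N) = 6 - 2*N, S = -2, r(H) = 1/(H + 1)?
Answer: 4624/49 ≈ 94.367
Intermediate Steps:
r(H) = 1/(1 + H)
((5 - 11)/(2 + 19) + p(r(3), S))**2 = ((5 - 11)/(2 + 19) + (6 - 2*(-2)))**2 = (-6/21 + (6 + 4))**2 = (-6*1/21 + 10)**2 = (-2/7 + 10)**2 = (68/7)**2 = 4624/49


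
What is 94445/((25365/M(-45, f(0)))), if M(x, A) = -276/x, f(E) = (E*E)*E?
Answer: 1737788/76095 ≈ 22.837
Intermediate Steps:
f(E) = E³ (f(E) = E²*E = E³)
94445/((25365/M(-45, f(0)))) = 94445/((25365/((-276/(-45))))) = 94445/((25365/((-276*(-1/45))))) = 94445/((25365/(92/15))) = 94445/((25365*(15/92))) = 94445/(380475/92) = 94445*(92/380475) = 1737788/76095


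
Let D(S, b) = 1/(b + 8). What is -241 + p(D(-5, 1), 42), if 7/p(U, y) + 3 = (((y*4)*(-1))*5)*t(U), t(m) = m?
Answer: -69670/289 ≈ -241.07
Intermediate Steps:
D(S, b) = 1/(8 + b)
p(U, y) = 7/(-3 - 20*U*y) (p(U, y) = 7/(-3 + (((y*4)*(-1))*5)*U) = 7/(-3 + (((4*y)*(-1))*5)*U) = 7/(-3 + (-4*y*5)*U) = 7/(-3 + (-20*y)*U) = 7/(-3 - 20*U*y))
-241 + p(D(-5, 1), 42) = -241 - 7/(3 + 20*42/(8 + 1)) = -241 - 7/(3 + 20*42/9) = -241 - 7/(3 + 20*(⅑)*42) = -241 - 7/(3 + 280/3) = -241 - 7/289/3 = -241 - 7*3/289 = -241 - 21/289 = -69670/289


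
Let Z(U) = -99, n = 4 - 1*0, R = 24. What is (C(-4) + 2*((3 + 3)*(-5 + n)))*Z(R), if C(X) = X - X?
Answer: 1188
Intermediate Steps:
n = 4 (n = 4 + 0 = 4)
C(X) = 0
(C(-4) + 2*((3 + 3)*(-5 + n)))*Z(R) = (0 + 2*((3 + 3)*(-5 + 4)))*(-99) = (0 + 2*(6*(-1)))*(-99) = (0 + 2*(-6))*(-99) = (0 - 12)*(-99) = -12*(-99) = 1188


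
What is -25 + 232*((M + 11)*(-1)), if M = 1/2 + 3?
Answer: -3389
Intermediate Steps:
M = 7/2 (M = ½ + 3 = 7/2 ≈ 3.5000)
-25 + 232*((M + 11)*(-1)) = -25 + 232*((7/2 + 11)*(-1)) = -25 + 232*((29/2)*(-1)) = -25 + 232*(-29/2) = -25 - 3364 = -3389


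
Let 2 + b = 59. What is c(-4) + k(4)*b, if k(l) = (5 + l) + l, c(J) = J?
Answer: 737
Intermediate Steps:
b = 57 (b = -2 + 59 = 57)
k(l) = 5 + 2*l
c(-4) + k(4)*b = -4 + (5 + 2*4)*57 = -4 + (5 + 8)*57 = -4 + 13*57 = -4 + 741 = 737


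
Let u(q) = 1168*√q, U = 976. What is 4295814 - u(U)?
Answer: 4295814 - 4672*√61 ≈ 4.2593e+6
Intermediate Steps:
4295814 - u(U) = 4295814 - 1168*√976 = 4295814 - 1168*4*√61 = 4295814 - 4672*√61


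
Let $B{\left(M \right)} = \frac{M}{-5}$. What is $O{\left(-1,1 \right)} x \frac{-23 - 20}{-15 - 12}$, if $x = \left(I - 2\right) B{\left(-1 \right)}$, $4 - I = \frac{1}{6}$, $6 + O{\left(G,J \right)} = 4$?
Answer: $- \frac{473}{405} \approx -1.1679$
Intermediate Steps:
$O{\left(G,J \right)} = -2$ ($O{\left(G,J \right)} = -6 + 4 = -2$)
$B{\left(M \right)} = - \frac{M}{5}$ ($B{\left(M \right)} = M \left(- \frac{1}{5}\right) = - \frac{M}{5}$)
$I = \frac{23}{6}$ ($I = 4 - \frac{1}{6} = \frac{23}{6} \approx 3.8333$)
$x = \frac{11}{30}$ ($x = \left(\frac{23}{6} - 2\right) \left(\left(- \frac{1}{5}\right) \left(-1\right)\right) = \frac{11}{6} \cdot \frac{1}{5} = \frac{11}{30} \approx 0.36667$)
$O{\left(-1,1 \right)} x \frac{-23 - 20}{-15 - 12} = \left(-2\right) \frac{11}{30} \frac{-23 - 20}{-15 - 12} = - \frac{11 \left(- \frac{43}{-27}\right)}{15} = - \frac{11 \left(\left(-43\right) \left(- \frac{1}{27}\right)\right)}{15} = \left(- \frac{11}{15}\right) \frac{43}{27} = - \frac{473}{405}$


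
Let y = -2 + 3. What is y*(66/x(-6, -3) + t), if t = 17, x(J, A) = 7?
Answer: 185/7 ≈ 26.429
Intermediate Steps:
y = 1
y*(66/x(-6, -3) + t) = 1*(66/7 + 17) = 1*(185/7) = 185/7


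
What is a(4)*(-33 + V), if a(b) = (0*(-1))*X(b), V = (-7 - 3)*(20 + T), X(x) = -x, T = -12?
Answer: 0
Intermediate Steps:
V = -80 (V = (-7 - 3)*(20 - 12) = -10*8 = -80)
a(b) = 0 (a(b) = (0*(-1))*(-b) = 0*(-b) = 0)
a(4)*(-33 + V) = 0*(-33 - 80) = 0*(-113) = 0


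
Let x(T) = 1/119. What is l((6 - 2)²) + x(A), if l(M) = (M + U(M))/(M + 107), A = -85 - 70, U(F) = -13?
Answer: 160/4879 ≈ 0.032794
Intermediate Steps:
A = -155
l(M) = (-13 + M)/(107 + M) (l(M) = (M - 13)/(M + 107) = (-13 + M)/(107 + M))
x(T) = 1/119
l((6 - 2)²) + x(A) = (-13 + (6 - 2)²)/(107 + (6 - 2)²) + 1/119 = (-13 + 4²)/(107 + 4²) + 1/119 = (-13 + 16)/(107 + 16) + 1/119 = 3/123 + 1/119 = (1/123)*3 + 1/119 = 1/41 + 1/119 = 160/4879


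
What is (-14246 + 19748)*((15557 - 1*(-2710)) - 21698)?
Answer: -18877362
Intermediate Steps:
(-14246 + 19748)*((15557 - 1*(-2710)) - 21698) = 5502*((15557 + 2710) - 21698) = 5502*(18267 - 21698) = 5502*(-3431) = -18877362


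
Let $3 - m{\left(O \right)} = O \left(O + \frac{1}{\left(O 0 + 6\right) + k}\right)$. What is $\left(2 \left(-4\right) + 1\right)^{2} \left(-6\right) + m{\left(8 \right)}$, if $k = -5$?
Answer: $-363$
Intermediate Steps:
$m{\left(O \right)} = 3 - O \left(1 + O\right)$ ($m{\left(O \right)} = 3 - O \left(O + \frac{1}{\left(O 0 + 6\right) - 5}\right) = 3 - O \left(O + \frac{1}{\left(0 + 6\right) - 5}\right) = 3 - O \left(O + \frac{1}{6 - 5}\right) = 3 - O \left(O + 1^{-1}\right) = 3 - O \left(O + 1\right) = 3 - O \left(1 + O\right)$)
$\left(2 \left(-4\right) + 1\right)^{2} \left(-6\right) + m{\left(8 \right)} = \left(2 \left(-4\right) + 1\right)^{2} \left(-6\right) - 69 = \left(-8 + 1\right)^{2} \left(-6\right) - 69 = \left(-7\right)^{2} \left(-6\right) - 69 = 49 \left(-6\right) - 69 = -294 - 69 = -363$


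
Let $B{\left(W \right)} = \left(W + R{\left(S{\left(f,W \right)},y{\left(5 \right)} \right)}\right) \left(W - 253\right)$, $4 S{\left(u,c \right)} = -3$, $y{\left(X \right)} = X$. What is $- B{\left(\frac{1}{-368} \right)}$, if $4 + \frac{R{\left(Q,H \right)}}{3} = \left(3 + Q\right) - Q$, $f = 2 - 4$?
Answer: $- \frac{102881025}{135424} \approx -759.7$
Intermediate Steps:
$f = -2$
$S{\left(u,c \right)} = - \frac{3}{4}$ ($S{\left(u,c \right)} = \frac{1}{4} \left(-3\right) = - \frac{3}{4}$)
$R{\left(Q,H \right)} = -3$ ($R{\left(Q,H \right)} = -12 + 3 \left(\left(3 + Q\right) - Q\right) = -12 + 3 \cdot 3 = -12 + 9 = -3$)
$B{\left(W \right)} = \left(-253 + W\right) \left(-3 + W\right)$ ($B{\left(W \right)} = \left(W - 3\right) \left(W - 253\right) = \left(-3 + W\right) \left(-253 + W\right) = \left(-253 + W\right) \left(-3 + W\right)$)
$- B{\left(\frac{1}{-368} \right)} = - (759 + \left(\frac{1}{-368}\right)^{2} - \frac{256}{-368}) = - (759 + \left(- \frac{1}{368}\right)^{2} - - \frac{16}{23}) = - (759 + \frac{1}{135424} + \frac{16}{23}) = \left(-1\right) \frac{102881025}{135424} = - \frac{102881025}{135424}$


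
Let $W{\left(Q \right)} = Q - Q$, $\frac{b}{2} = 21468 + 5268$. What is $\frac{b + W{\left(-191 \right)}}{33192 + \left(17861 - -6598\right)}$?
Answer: $\frac{17824}{19217} \approx 0.92751$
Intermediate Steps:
$b = 53472$ ($b = 2 \left(21468 + 5268\right) = 2 \cdot 26736 = 53472$)
$W{\left(Q \right)} = 0$
$\frac{b + W{\left(-191 \right)}}{33192 + \left(17861 - -6598\right)} = \frac{53472 + 0}{33192 + \left(17861 - -6598\right)} = \frac{53472}{33192 + \left(17861 + 6598\right)} = \frac{53472}{33192 + 24459} = \frac{53472}{57651} = 53472 \cdot \frac{1}{57651} = \frac{17824}{19217}$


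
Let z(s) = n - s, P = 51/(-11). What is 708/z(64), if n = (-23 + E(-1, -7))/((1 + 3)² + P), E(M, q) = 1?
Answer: -44250/4121 ≈ -10.738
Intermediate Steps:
P = -51/11 (P = 51*(-1/11) = -51/11 ≈ -4.6364)
n = -242/125 (n = (-23 + 1)/((1 + 3)² - 51/11) = -22/(4² - 51/11) = -22/(16 - 51/11) = -22/125/11 = -22*11/125 = -242/125 ≈ -1.9360)
z(s) = -242/125 - s
708/z(64) = 708/(-242/125 - 1*64) = 708/(-242/125 - 64) = 708/(-8242/125) = 708*(-125/8242) = -44250/4121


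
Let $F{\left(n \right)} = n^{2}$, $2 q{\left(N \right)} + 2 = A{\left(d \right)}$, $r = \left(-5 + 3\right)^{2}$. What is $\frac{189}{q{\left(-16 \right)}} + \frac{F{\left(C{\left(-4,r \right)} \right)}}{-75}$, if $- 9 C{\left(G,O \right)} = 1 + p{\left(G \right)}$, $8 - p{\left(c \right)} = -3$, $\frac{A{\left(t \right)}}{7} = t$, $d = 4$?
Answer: $\frac{127367}{8775} \approx 14.515$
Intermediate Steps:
$r = 4$ ($r = \left(-2\right)^{2} = 4$)
$A{\left(t \right)} = 7 t$
$p{\left(c \right)} = 11$ ($p{\left(c \right)} = 8 - -3 = 8 + 3 = 11$)
$q{\left(N \right)} = 13$ ($q{\left(N \right)} = -1 + \frac{7 \cdot 4}{2} = -1 + \frac{1}{2} \cdot 28 = -1 + 14 = 13$)
$C{\left(G,O \right)} = - \frac{4}{3}$ ($C{\left(G,O \right)} = - \frac{1 + 11}{9} = \left(- \frac{1}{9}\right) 12 = - \frac{4}{3}$)
$\frac{189}{q{\left(-16 \right)}} + \frac{F{\left(C{\left(-4,r \right)} \right)}}{-75} = \frac{189}{13} + \frac{\left(- \frac{4}{3}\right)^{2}}{-75} = 189 \cdot \frac{1}{13} + \frac{16}{9} \left(- \frac{1}{75}\right) = \frac{189}{13} - \frac{16}{675} = \frac{127367}{8775}$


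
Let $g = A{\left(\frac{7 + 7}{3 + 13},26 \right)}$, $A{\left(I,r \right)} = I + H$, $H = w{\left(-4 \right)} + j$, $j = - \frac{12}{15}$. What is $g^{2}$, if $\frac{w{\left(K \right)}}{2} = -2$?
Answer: $\frac{24649}{1600} \approx 15.406$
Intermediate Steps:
$w{\left(K \right)} = -4$ ($w{\left(K \right)} = 2 \left(-2\right) = -4$)
$j = - \frac{4}{5}$ ($j = \left(-12\right) \frac{1}{15} = - \frac{4}{5} \approx -0.8$)
$H = - \frac{24}{5}$ ($H = -4 - \frac{4}{5} = - \frac{24}{5} \approx -4.8$)
$A{\left(I,r \right)} = - \frac{24}{5} + I$ ($A{\left(I,r \right)} = I - \frac{24}{5} = - \frac{24}{5} + I$)
$g = - \frac{157}{40}$ ($g = - \frac{24}{5} + \frac{7 + 7}{3 + 13} = - \frac{24}{5} + \frac{14}{16} = - \frac{24}{5} + 14 \cdot \frac{1}{16} = - \frac{24}{5} + \frac{7}{8} = - \frac{157}{40} \approx -3.925$)
$g^{2} = \left(- \frac{157}{40}\right)^{2} = \frac{24649}{1600}$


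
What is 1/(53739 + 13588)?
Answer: 1/67327 ≈ 1.4853e-5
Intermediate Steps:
1/(53739 + 13588) = 1/67327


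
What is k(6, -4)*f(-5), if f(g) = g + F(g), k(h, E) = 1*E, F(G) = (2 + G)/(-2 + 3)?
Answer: 32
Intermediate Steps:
F(G) = 2 + G (F(G) = (2 + G)/1 = (2 + G)*1 = 2 + G)
k(h, E) = E
f(g) = 2 + 2*g (f(g) = g + (2 + g) = 2 + 2*g)
k(6, -4)*f(-5) = -4*(2 + 2*(-5)) = -4*(2 - 10) = -4*(-8) = 32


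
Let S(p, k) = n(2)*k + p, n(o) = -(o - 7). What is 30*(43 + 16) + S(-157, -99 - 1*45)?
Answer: 893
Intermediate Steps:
n(o) = 7 - o (n(o) = -(-7 + o) = 7 - o)
S(p, k) = p + 5*k (S(p, k) = (7 - 1*2)*k + p = (7 - 2)*k + p = 5*k + p = p + 5*k)
30*(43 + 16) + S(-157, -99 - 1*45) = 30*(43 + 16) + (-157 + 5*(-99 - 1*45)) = 30*59 + (-157 + 5*(-99 - 45)) = 1770 + (-157 + 5*(-144)) = 1770 + (-157 - 720) = 1770 - 877 = 893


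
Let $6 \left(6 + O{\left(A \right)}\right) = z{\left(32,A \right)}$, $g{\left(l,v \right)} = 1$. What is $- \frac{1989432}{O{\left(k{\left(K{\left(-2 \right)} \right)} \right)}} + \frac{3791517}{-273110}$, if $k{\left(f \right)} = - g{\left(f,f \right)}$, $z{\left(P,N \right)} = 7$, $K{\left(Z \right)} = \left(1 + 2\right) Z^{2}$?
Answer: $\frac{105157828617}{255490} \approx 4.1159 \cdot 10^{5}$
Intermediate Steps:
$K{\left(Z \right)} = 3 Z^{2}$
$k{\left(f \right)} = -1$ ($k{\left(f \right)} = \left(-1\right) 1 = -1$)
$O{\left(A \right)} = - \frac{29}{6}$ ($O{\left(A \right)} = -6 + \frac{1}{6} \cdot 7 = -6 + \frac{7}{6} = - \frac{29}{6}$)
$- \frac{1989432}{O{\left(k{\left(K{\left(-2 \right)} \right)} \right)}} + \frac{3791517}{-273110} = - \frac{1989432}{- \frac{29}{6}} + \frac{3791517}{-273110} = \left(-1989432\right) \left(- \frac{6}{29}\right) + 3791517 \left(- \frac{1}{273110}\right) = \frac{11936592}{29} - \frac{122307}{8810} = \frac{105157828617}{255490}$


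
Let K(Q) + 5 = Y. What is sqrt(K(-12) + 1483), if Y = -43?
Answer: sqrt(1435) ≈ 37.881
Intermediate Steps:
K(Q) = -48 (K(Q) = -5 - 43 = -48)
sqrt(K(-12) + 1483) = sqrt(-48 + 1483) = sqrt(1435)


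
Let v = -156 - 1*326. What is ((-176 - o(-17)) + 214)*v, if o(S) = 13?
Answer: -12050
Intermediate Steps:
v = -482 (v = -156 - 326 = -482)
((-176 - o(-17)) + 214)*v = ((-176 - 1*13) + 214)*(-482) = ((-176 - 13) + 214)*(-482) = (-189 + 214)*(-482) = 25*(-482) = -12050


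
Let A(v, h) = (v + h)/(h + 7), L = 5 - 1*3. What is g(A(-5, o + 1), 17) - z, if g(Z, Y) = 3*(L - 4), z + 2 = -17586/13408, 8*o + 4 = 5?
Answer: -18023/6704 ≈ -2.6884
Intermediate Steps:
o = 1/8 (o = -1/2 + (1/8)*5 = -1/2 + 5/8 = 1/8 ≈ 0.12500)
z = -22201/6704 (z = -2 - 17586/13408 = -2 - 17586*1/13408 = -2 - 8793/6704 = -22201/6704 ≈ -3.3116)
L = 2 (L = 5 - 3 = 2)
A(v, h) = (h + v)/(7 + h)
g(Z, Y) = -6 (g(Z, Y) = 3*(2 - 4) = 3*(-2) = -6)
g(A(-5, o + 1), 17) - z = -6 - 1*(-22201/6704) = -6 + 22201/6704 = -18023/6704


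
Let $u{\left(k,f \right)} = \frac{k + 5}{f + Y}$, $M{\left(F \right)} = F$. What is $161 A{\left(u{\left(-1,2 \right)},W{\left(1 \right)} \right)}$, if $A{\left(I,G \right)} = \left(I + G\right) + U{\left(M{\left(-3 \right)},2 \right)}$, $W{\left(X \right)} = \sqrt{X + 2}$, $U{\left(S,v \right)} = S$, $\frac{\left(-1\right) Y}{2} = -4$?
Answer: $- \frac{2093}{5} + 161 \sqrt{3} \approx -139.74$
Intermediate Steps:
$Y = 8$ ($Y = \left(-2\right) \left(-4\right) = 8$)
$W{\left(X \right)} = \sqrt{2 + X}$
$u{\left(k,f \right)} = \frac{5 + k}{8 + f}$ ($u{\left(k,f \right)} = \frac{k + 5}{f + 8} = \frac{5 + k}{8 + f}$)
$A{\left(I,G \right)} = -3 + G + I$ ($A{\left(I,G \right)} = \left(I + G\right) - 3 = \left(G + I\right) - 3 = -3 + G + I$)
$161 A{\left(u{\left(-1,2 \right)},W{\left(1 \right)} \right)} = 161 \left(-3 + \sqrt{2 + 1} + \frac{5 - 1}{8 + 2}\right) = 161 \left(-3 + \sqrt{3} + \frac{1}{10} \cdot 4\right) = 161 \left(-3 + \sqrt{3} + \frac{2}{5}\right) = 161 \left(- \frac{13}{5} + \sqrt{3}\right) = - \frac{2093}{5} + 161 \sqrt{3}$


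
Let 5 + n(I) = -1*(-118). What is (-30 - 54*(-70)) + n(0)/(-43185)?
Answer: 161943637/43185 ≈ 3750.0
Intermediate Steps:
n(I) = 113 (n(I) = -5 - 1*(-118) = -5 + 118 = 113)
(-30 - 54*(-70)) + n(0)/(-43185) = (-30 - 54*(-70)) + 113/(-43185) = (-30 + 3780) + 113*(-1/43185) = 3750 - 113/43185 = 161943637/43185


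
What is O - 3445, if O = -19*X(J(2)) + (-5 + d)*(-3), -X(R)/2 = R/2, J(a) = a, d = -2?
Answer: -3386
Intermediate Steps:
X(R) = -R (X(R) = -2*R/2 = -R)
O = 59 (O = -(-19)*2 + (-5 - 2)*(-3) = -19*(-2) - 7*(-3) = 38 + 21 = 59)
O - 3445 = 59 - 3445 = -3386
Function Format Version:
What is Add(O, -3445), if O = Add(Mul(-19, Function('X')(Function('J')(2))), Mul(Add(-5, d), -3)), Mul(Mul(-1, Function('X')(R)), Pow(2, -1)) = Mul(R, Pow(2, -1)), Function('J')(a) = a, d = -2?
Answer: -3386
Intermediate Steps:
Function('X')(R) = Mul(-1, R) (Function('X')(R) = Mul(-2, Mul(R, Pow(2, -1))) = Mul(-2, Mul(R, Rational(1, 2))) = Mul(-2, Mul(Rational(1, 2), R)) = Mul(-1, R))
O = 59 (O = Add(Mul(-19, Mul(-1, 2)), Mul(Add(-5, -2), -3)) = Add(Mul(-19, -2), Mul(-7, -3)) = Add(38, 21) = 59)
Add(O, -3445) = Add(59, -3445) = -3386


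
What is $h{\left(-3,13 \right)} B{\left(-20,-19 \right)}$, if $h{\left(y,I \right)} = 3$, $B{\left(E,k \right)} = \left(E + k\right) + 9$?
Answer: $-90$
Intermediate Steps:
$B{\left(E,k \right)} = 9 + E + k$
$h{\left(-3,13 \right)} B{\left(-20,-19 \right)} = 3 \left(9 - 20 - 19\right) = 3 \left(-30\right) = -90$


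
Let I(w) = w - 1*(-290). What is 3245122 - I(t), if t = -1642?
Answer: 3246474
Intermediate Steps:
I(w) = 290 + w (I(w) = w + 290 = 290 + w)
3245122 - I(t) = 3245122 - (290 - 1642) = 3245122 - 1*(-1352) = 3245122 + 1352 = 3246474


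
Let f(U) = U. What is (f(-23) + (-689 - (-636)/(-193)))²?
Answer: 19058354704/37249 ≈ 5.1165e+5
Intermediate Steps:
(f(-23) + (-689 - (-636)/(-193)))² = (-23 + (-689 - (-636)/(-193)))² = (-23 + (-689 - (-636)*(-1)/193))² = (-23 + (-689 - 1*636/193))² = (-23 + (-689 - 636/193))² = (-23 - 133613/193)² = (-138052/193)² = 19058354704/37249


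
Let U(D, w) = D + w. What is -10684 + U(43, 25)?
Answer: -10616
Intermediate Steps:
-10684 + U(43, 25) = -10684 + (43 + 25) = -10684 + 68 = -10616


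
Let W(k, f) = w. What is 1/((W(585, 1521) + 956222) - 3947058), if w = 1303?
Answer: -1/2989533 ≈ -3.3450e-7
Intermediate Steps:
W(k, f) = 1303
1/((W(585, 1521) + 956222) - 3947058) = 1/((1303 + 956222) - 3947058) = 1/(957525 - 3947058) = 1/(-2989533) = -1/2989533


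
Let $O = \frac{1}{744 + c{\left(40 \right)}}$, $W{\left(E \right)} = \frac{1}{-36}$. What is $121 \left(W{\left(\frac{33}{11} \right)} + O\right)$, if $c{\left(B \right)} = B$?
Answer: $- \frac{22627}{7056} \approx -3.2068$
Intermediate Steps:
$W{\left(E \right)} = - \frac{1}{36}$
$O = \frac{1}{784}$ ($O = \frac{1}{744 + 40} = \frac{1}{784} \approx 0.0012755$)
$121 \left(W{\left(\frac{33}{11} \right)} + O\right) = 121 \left(- \frac{1}{36} + \frac{1}{784}\right) = 121 \left(- \frac{187}{7056}\right) = - \frac{22627}{7056}$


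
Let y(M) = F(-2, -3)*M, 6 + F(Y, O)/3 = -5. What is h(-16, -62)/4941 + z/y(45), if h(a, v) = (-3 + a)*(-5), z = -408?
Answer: 79889/271755 ≈ 0.29397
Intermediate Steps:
F(Y, O) = -33 (F(Y, O) = -18 + 3*(-5) = -18 - 15 = -33)
y(M) = -33*M
h(a, v) = 15 - 5*a
h(-16, -62)/4941 + z/y(45) = (15 - 5*(-16))/4941 - 408/((-33*45)) = (15 + 80)*(1/4941) - 408/(-1485) = 95*(1/4941) - 408*(-1/1485) = 95/4941 + 136/495 = 79889/271755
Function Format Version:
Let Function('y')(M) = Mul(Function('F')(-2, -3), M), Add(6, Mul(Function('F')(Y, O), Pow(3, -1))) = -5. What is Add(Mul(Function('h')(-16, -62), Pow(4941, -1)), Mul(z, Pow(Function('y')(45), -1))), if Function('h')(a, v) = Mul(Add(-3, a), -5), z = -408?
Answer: Rational(79889, 271755) ≈ 0.29397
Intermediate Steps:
Function('F')(Y, O) = -33 (Function('F')(Y, O) = Add(-18, Mul(3, -5)) = Add(-18, -15) = -33)
Function('y')(M) = Mul(-33, M)
Function('h')(a, v) = Add(15, Mul(-5, a))
Add(Mul(Function('h')(-16, -62), Pow(4941, -1)), Mul(z, Pow(Function('y')(45), -1))) = Add(Mul(Add(15, Mul(-5, -16)), Pow(4941, -1)), Mul(-408, Pow(Mul(-33, 45), -1))) = Add(Mul(Add(15, 80), Rational(1, 4941)), Mul(-408, Pow(-1485, -1))) = Add(Mul(95, Rational(1, 4941)), Mul(-408, Rational(-1, 1485))) = Add(Rational(95, 4941), Rational(136, 495)) = Rational(79889, 271755)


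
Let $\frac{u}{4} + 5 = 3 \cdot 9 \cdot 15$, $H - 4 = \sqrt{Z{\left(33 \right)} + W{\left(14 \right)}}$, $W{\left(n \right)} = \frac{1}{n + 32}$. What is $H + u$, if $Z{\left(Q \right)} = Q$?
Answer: $1604 + \frac{7 \sqrt{1426}}{46} \approx 1609.7$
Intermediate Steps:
$W{\left(n \right)} = \frac{1}{32 + n}$
$H = 4 + \frac{7 \sqrt{1426}}{46}$ ($H = 4 + \sqrt{33 + \frac{1}{32 + 14}} = 4 + \sqrt{33 + \frac{1}{46}} = 4 + \sqrt{\frac{1519}{46}} = 4 + \frac{7 \sqrt{1426}}{46} \approx 9.7465$)
$u = 1600$ ($u = -20 + 4 \cdot 3 \cdot 9 \cdot 15 = -20 + 4 \cdot 27 \cdot 15 = -20 + 4 \cdot 405 = -20 + 1620 = 1600$)
$H + u = \left(4 + \frac{7 \sqrt{1426}}{46}\right) + 1600 = 1604 + \frac{7 \sqrt{1426}}{46}$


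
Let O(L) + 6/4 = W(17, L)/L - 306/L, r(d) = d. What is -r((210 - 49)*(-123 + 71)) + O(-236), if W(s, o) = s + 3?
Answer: 493931/59 ≈ 8371.7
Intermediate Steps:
W(s, o) = 3 + s
O(L) = -3/2 - 286/L (O(L) = -3/2 + ((3 + 17)/L - 306/L) = -3/2 + (20/L - 306/L) = -3/2 - 286/L)
-r((210 - 49)*(-123 + 71)) + O(-236) = -(210 - 49)*(-123 + 71) + (-3/2 - 286/(-236)) = -161*(-52) + (-3/2 - 286*(-1/236)) = -1*(-8372) + (-3/2 + 143/118) = 8372 - 17/59 = 493931/59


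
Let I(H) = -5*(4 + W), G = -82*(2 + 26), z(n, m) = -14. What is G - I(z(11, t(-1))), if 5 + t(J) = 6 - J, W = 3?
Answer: -2261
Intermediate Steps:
t(J) = 1 - J (t(J) = -5 + (6 - J) = 1 - J)
G = -2296 (G = -82*28 = -2296)
I(H) = -35 (I(H) = -5*(4 + 3) = -5*7 = -35)
G - I(z(11, t(-1))) = -2296 - 1*(-35) = -2296 + 35 = -2261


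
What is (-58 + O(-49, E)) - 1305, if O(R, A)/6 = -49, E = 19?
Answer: -1657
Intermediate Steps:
O(R, A) = -294 (O(R, A) = 6*(-49) = -294)
(-58 + O(-49, E)) - 1305 = (-58 - 294) - 1305 = -352 - 1305 = -1657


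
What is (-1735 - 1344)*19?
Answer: -58501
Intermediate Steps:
(-1735 - 1344)*19 = -3079*19 = -58501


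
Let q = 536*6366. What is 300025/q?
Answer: 300025/3412176 ≈ 0.087928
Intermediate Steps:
q = 3412176
300025/q = 300025/3412176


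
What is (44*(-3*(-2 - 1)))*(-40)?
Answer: -15840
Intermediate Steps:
(44*(-3*(-2 - 1)))*(-40) = (44*(-3*(-3)))*(-40) = (44*9)*(-40) = 396*(-40) = -15840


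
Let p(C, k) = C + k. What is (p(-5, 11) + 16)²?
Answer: 484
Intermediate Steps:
(p(-5, 11) + 16)² = ((-5 + 11) + 16)² = (6 + 16)² = 22² = 484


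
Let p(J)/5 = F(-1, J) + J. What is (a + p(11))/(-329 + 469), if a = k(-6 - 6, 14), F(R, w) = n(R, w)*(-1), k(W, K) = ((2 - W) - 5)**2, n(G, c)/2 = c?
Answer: 13/70 ≈ 0.18571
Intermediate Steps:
n(G, c) = 2*c
k(W, K) = (-3 - W)**2
F(R, w) = -2*w (F(R, w) = (2*w)*(-1) = -2*w)
a = 81 (a = (3 + (-6 - 6))**2 = (3 - 12)**2 = (-9)**2 = 81)
p(J) = -5*J (p(J) = 5*(-2*J + J) = 5*(-J) = -5*J)
(a + p(11))/(-329 + 469) = (81 - 5*11)/(-329 + 469) = (81 - 55)/140 = 26*(1/140) = 13/70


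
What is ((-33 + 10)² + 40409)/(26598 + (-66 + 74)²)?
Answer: 20469/13331 ≈ 1.5354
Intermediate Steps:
((-33 + 10)² + 40409)/(26598 + (-66 + 74)²) = ((-23)² + 40409)/(26598 + 8²) = (529 + 40409)/(26598 + 64) = 40938/26662 = 40938*(1/26662) = 20469/13331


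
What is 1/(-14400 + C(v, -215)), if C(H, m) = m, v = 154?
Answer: -1/14615 ≈ -6.8423e-5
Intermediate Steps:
1/(-14400 + C(v, -215)) = 1/(-14400 - 215) = 1/(-14615) = -1/14615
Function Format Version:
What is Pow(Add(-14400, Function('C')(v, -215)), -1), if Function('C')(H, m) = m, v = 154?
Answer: Rational(-1, 14615) ≈ -6.8423e-5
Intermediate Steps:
Pow(Add(-14400, Function('C')(v, -215)), -1) = Pow(Add(-14400, -215), -1) = Pow(-14615, -1) = Rational(-1, 14615)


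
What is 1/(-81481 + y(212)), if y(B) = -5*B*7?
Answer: -1/88901 ≈ -1.1248e-5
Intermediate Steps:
y(B) = -35*B
1/(-81481 + y(212)) = 1/(-81481 - 35*212) = 1/(-81481 - 7420) = 1/(-88901) = -1/88901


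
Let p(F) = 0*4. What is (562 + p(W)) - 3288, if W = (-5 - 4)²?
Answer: -2726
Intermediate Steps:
W = 81 (W = (-9)² = 81)
p(F) = 0
(562 + p(W)) - 3288 = (562 + 0) - 3288 = 562 - 3288 = -2726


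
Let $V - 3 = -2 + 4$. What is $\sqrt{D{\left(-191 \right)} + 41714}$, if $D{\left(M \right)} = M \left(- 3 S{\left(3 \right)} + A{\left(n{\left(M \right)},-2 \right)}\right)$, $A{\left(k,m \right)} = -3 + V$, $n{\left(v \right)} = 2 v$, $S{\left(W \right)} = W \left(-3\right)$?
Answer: $5 \sqrt{1447} \approx 190.2$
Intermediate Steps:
$S{\left(W \right)} = - 3 W$
$V = 5$ ($V = 3 + \left(-2 + 4\right) = 3 + 2 = 5$)
$A{\left(k,m \right)} = 2$ ($A{\left(k,m \right)} = -3 + 5 = 2$)
$D{\left(M \right)} = 29 M$ ($D{\left(M \right)} = M \left(- 3 \left(\left(-3\right) 3\right) + 2\right) = M \left(\left(-3\right) \left(-9\right) + 2\right) = M \left(27 + 2\right) = M 29 = 29 M$)
$\sqrt{D{\left(-191 \right)} + 41714} = \sqrt{29 \left(-191\right) + 41714} = \sqrt{-5539 + 41714} = \sqrt{36175} = 5 \sqrt{1447}$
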